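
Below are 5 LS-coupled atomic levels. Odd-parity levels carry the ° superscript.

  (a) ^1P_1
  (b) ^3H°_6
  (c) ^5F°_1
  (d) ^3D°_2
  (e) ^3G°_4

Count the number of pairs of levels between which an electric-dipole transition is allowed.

(a)–(b): forbidden (ΔS, ΔL, ΔJ).
(a)–(c): forbidden (ΔS, ΔL).
(a)–(d): forbidden (ΔS).
(a)–(e): forbidden (ΔS, ΔL, ΔJ).
(b)–(c): forbidden (parity, ΔS, ΔL, ΔJ).
(b)–(d): forbidden (parity, ΔL, ΔJ).
(b)–(e): forbidden (parity, ΔJ).
(c)–(d): forbidden (parity, ΔS).
(c)–(e): forbidden (parity, ΔS, ΔJ).
(d)–(e): forbidden (parity, ΔL, ΔJ).
Allowed pairs: 0 of 10.

0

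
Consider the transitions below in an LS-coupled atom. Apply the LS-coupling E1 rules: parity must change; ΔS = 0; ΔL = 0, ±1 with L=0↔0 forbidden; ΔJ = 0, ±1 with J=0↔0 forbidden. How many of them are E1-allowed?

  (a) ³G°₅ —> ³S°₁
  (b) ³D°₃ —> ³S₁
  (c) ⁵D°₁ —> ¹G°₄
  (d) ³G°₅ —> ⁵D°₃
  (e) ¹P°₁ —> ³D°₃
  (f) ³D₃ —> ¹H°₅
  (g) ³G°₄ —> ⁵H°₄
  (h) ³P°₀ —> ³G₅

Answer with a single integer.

(a) forbidden (parity, ΔL, ΔJ fail)
(b) forbidden (ΔL, ΔJ fail)
(c) forbidden (parity, ΔS, ΔL, ΔJ fail)
(d) forbidden (parity, ΔS, ΔL, ΔJ fail)
(e) forbidden (parity, ΔS, ΔJ fail)
(f) forbidden (ΔS, ΔL, ΔJ fail)
(g) forbidden (parity, ΔS fail)
(h) forbidden (ΔL, ΔJ fail)
Total allowed: 0 of 8.

0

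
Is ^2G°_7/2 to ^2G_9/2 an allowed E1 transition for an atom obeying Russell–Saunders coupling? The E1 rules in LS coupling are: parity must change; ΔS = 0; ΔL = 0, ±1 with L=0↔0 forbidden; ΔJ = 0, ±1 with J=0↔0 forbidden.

allowed

Parity must change: odd → even — ✓.
ΔS = 0: S: 1/2 → 1/2 — ✓.
ΔJ = 0, ±1 (not J=0↔0): J: 7/2 → 9/2, ΔJ = +1 — ✓.
ΔL = 0, ±1 (not L=0↔0): L: 4 → 4, ΔL = +0 — ✓.
All four E1 rules are satisfied.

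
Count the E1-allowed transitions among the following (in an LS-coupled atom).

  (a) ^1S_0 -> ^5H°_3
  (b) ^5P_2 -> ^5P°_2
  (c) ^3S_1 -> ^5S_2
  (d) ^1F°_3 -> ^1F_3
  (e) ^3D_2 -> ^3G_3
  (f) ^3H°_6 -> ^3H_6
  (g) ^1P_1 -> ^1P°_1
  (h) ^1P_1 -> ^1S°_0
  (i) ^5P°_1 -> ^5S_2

6

(a) forbidden (ΔS, ΔL, ΔJ fail)
(b) allowed
(c) forbidden (parity, ΔS, ΔL fail)
(d) allowed
(e) forbidden (parity, ΔL fail)
(f) allowed
(g) allowed
(h) allowed
(i) allowed
Total allowed: 6 of 9.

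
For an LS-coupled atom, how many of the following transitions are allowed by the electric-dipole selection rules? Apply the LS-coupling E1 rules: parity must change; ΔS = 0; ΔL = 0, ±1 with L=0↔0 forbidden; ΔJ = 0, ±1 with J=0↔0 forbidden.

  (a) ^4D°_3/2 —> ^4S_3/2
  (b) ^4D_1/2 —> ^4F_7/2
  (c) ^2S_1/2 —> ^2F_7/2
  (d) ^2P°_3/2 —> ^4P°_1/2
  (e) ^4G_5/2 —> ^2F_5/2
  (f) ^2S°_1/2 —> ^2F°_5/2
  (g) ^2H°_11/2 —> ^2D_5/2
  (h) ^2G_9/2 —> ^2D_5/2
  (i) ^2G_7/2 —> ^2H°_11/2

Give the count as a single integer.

0

(a) forbidden (ΔL fails)
(b) forbidden (parity, ΔJ fail)
(c) forbidden (parity, ΔL, ΔJ fail)
(d) forbidden (parity, ΔS fail)
(e) forbidden (parity, ΔS fail)
(f) forbidden (parity, ΔL, ΔJ fail)
(g) forbidden (ΔL, ΔJ fail)
(h) forbidden (parity, ΔL, ΔJ fail)
(i) forbidden (ΔJ fails)
Total allowed: 0 of 9.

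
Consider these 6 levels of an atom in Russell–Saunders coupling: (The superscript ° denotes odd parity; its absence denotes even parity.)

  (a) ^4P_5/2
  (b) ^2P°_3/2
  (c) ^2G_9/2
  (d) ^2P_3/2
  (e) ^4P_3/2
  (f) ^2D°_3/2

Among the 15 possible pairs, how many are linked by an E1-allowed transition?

2

(a)–(b): forbidden (ΔS).
(a)–(c): forbidden (parity, ΔS, ΔL, ΔJ).
(a)–(d): forbidden (parity, ΔS).
(a)–(e): forbidden (parity).
(a)–(f): forbidden (ΔS).
(b)–(c): forbidden (ΔL, ΔJ).
(b)–(d): allowed.
(b)–(e): forbidden (ΔS).
(b)–(f): forbidden (parity).
(c)–(d): forbidden (parity, ΔL, ΔJ).
(c)–(e): forbidden (parity, ΔS, ΔL, ΔJ).
(c)–(f): forbidden (ΔL, ΔJ).
(d)–(e): forbidden (parity, ΔS).
(d)–(f): allowed.
(e)–(f): forbidden (ΔS).
Allowed pairs: 2 of 15.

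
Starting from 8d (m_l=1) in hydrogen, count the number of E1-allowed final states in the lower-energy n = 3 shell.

2

E1 requires Δl = ±1, so l_f ∈ {1, 3}; with 0 ≤ l_f ≤ n_f−1 = 2, the allowed l_f values are {1}.
For l_f = 1: m_f ∈ {m_i−1, m_i, m_i+1} ∩ [−1, 1] = {0, 1} → 2 states.
Total: 2.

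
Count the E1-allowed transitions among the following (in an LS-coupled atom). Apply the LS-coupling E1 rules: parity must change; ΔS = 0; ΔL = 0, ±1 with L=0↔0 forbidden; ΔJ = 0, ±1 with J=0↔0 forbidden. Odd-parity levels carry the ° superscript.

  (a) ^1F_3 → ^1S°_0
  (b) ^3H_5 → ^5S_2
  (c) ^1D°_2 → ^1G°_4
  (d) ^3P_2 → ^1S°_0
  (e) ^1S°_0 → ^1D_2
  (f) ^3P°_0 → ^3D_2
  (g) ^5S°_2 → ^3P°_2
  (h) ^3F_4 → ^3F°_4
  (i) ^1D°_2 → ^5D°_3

(a) forbidden (ΔL, ΔJ fail)
(b) forbidden (parity, ΔS, ΔL, ΔJ fail)
(c) forbidden (parity, ΔL, ΔJ fail)
(d) forbidden (ΔS, ΔJ fail)
(e) forbidden (ΔL, ΔJ fail)
(f) forbidden (ΔJ fails)
(g) forbidden (parity, ΔS fail)
(h) allowed
(i) forbidden (parity, ΔS fail)
Total allowed: 1 of 9.

1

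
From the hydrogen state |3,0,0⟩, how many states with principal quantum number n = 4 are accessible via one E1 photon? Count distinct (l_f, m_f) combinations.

3

E1 requires Δl = ±1, so l_f ∈ {-1, 1}; with 0 ≤ l_f ≤ n_f−1 = 3, the allowed l_f values are {1}.
For l_f = 1: m_f ∈ {m_i−1, m_i, m_i+1} ∩ [−1, 1] = {-1, 0, 1} → 3 states.
Total: 3.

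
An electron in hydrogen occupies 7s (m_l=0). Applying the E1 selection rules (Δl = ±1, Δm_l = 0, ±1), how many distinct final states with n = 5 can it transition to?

E1 requires Δl = ±1, so l_f ∈ {-1, 1}; with 0 ≤ l_f ≤ n_f−1 = 4, the allowed l_f values are {1}.
For l_f = 1: m_f ∈ {m_i−1, m_i, m_i+1} ∩ [−1, 1] = {-1, 0, 1} → 3 states.
Total: 3.

3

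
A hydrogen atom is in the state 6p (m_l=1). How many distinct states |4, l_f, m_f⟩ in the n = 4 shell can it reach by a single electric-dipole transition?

E1 requires Δl = ±1, so l_f ∈ {0, 2}; with 0 ≤ l_f ≤ n_f−1 = 3, the allowed l_f values are {0, 2}.
For l_f = 0: m_f ∈ {m_i−1, m_i, m_i+1} ∩ [−0, 0] = {0} → 1 state.
For l_f = 2: m_f ∈ {m_i−1, m_i, m_i+1} ∩ [−2, 2] = {0, 1, 2} → 3 states.
Total: 4.

4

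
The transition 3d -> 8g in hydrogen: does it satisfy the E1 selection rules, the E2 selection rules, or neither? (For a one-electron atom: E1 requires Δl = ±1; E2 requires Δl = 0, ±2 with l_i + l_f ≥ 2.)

Δl = 4 − 2 = +2; l_i + l_f = 6.
E1 (Δl = ±1): not satisfied.
E2 (Δl = 0,±2, l_i+l_f ≥ 2): satisfied.

E2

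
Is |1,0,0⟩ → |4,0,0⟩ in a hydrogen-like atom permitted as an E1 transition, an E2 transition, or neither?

Δl = 0 − 0 = +0; l_i + l_f = 0.
Δm_l = +0.
E1 (Δl = ±1, |Δm_l| ≤ 1): not satisfied.
E2 (Δl = 0,±2, l_i+l_f ≥ 2, |Δm_l| ≤ 2): not satisfied.

neither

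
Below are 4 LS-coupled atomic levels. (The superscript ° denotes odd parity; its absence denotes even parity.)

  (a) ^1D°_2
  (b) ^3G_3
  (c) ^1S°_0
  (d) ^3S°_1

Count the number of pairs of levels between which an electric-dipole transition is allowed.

0

(a)–(b): forbidden (ΔS, ΔL).
(a)–(c): forbidden (parity, ΔL, ΔJ).
(a)–(d): forbidden (parity, ΔS, ΔL).
(b)–(c): forbidden (ΔS, ΔL, ΔJ).
(b)–(d): forbidden (ΔL, ΔJ).
(c)–(d): forbidden (parity, ΔS, ΔL).
Allowed pairs: 0 of 6.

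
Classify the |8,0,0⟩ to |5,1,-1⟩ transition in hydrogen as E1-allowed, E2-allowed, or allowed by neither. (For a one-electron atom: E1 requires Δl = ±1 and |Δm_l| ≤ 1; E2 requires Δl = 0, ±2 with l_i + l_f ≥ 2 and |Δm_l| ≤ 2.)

E1

Δl = 1 − 0 = +1; l_i + l_f = 1.
Δm_l = -1.
E1 (Δl = ±1, |Δm_l| ≤ 1): satisfied.
E2 (Δl = 0,±2, l_i+l_f ≥ 2, |Δm_l| ≤ 2): not satisfied.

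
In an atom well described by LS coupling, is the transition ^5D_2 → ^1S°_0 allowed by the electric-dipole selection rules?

forbidden

Initial level: S=2, L=2, J=2, parity even. Final level: S=0, L=0, J=0, parity odd.
Parity must change: even → odd — passes.
ΔS = 0: S: 2 → 0 — fails.
ΔL = 0, ±1 (not L=0↔0): L: 2 → 0, ΔL = -2 — fails.
ΔJ = 0, ±1 (not J=0↔0): J: 2 → 0, ΔJ = -2 — fails.
Rule(s) violated: ΔS, ΔL, ΔJ.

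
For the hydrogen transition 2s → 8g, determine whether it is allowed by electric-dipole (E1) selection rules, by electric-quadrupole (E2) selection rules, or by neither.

neither

Δl = 4 − 0 = +4; l_i + l_f = 4.
E1 (Δl = ±1): not satisfied.
E2 (Δl = 0,±2, l_i+l_f ≥ 2): not satisfied.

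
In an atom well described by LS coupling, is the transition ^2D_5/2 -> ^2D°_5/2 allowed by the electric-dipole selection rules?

allowed

Reading off the term symbols: S 1/2→1/2, L 2→2, J 5/2→5/2, parity even→odd.
ΔS = 0: S: 1/2 → 1/2 — ✓.
ΔJ = 0, ±1 (not J=0↔0): J: 5/2 → 5/2, ΔJ = +0 — ✓.
Parity must change: even → odd — ✓.
ΔL = 0, ±1 (not L=0↔0): L: 2 → 2, ΔL = +0 — ✓.
All four E1 rules are satisfied.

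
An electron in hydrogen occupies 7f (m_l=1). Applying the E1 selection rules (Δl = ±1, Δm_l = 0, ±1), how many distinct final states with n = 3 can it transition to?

3

E1 requires Δl = ±1, so l_f ∈ {2, 4}; with 0 ≤ l_f ≤ n_f−1 = 2, the allowed l_f values are {2}.
For l_f = 2: m_f ∈ {m_i−1, m_i, m_i+1} ∩ [−2, 2] = {0, 1, 2} → 3 states.
Total: 3.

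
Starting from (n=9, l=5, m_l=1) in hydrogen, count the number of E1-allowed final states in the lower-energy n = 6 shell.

3

E1 requires Δl = ±1, so l_f ∈ {4, 6}; with 0 ≤ l_f ≤ n_f−1 = 5, the allowed l_f values are {4}.
For l_f = 4: m_f ∈ {m_i−1, m_i, m_i+1} ∩ [−4, 4] = {0, 1, 2} → 3 states.
Total: 3.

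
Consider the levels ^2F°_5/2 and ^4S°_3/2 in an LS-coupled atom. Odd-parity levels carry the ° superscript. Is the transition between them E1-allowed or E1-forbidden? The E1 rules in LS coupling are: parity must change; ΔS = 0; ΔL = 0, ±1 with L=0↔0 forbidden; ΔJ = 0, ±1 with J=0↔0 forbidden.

forbidden

Parity must change: odd → odd — fails.
ΔS = 0: S: 1/2 → 3/2 — fails.
ΔL = 0, ±1 (not L=0↔0): L: 3 → 0, ΔL = -3 — fails.
ΔJ = 0, ±1 (not J=0↔0): J: 5/2 → 3/2, ΔJ = -1 — passes.
Rule(s) violated: parity, ΔS, ΔL.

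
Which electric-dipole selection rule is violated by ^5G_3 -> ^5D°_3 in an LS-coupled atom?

the ΔL = 0, ±1 rule

Initial level: S=2, L=4, J=3, parity even. Final level: S=2, L=2, J=3, parity odd.
ΔS = 0: S: 2 → 2 — ✓.
Parity must change: even → odd — ✓.
ΔL = 0, ±1 (not L=0↔0): L: 4 → 2, ΔL = -2 — ✗.
ΔJ = 0, ±1 (not J=0↔0): J: 3 → 3, ΔJ = +0 — ✓.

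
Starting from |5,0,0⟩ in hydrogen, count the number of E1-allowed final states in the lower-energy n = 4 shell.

3

E1 requires Δl = ±1, so l_f ∈ {-1, 1}; with 0 ≤ l_f ≤ n_f−1 = 3, the allowed l_f values are {1}.
For l_f = 1: m_f ∈ {m_i−1, m_i, m_i+1} ∩ [−1, 1] = {-1, 0, 1} → 3 states.
Total: 3.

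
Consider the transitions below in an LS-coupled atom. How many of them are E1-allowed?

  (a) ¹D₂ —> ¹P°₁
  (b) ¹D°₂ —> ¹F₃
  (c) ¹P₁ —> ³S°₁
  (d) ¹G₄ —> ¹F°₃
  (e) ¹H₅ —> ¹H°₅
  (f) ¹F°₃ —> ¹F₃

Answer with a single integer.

5

(a) allowed
(b) allowed
(c) forbidden (ΔS fails)
(d) allowed
(e) allowed
(f) allowed
Total allowed: 5 of 6.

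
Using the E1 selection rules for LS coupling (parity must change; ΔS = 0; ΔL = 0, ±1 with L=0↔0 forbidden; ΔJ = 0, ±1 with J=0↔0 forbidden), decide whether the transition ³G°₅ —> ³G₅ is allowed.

Reading off the term symbols: S 1→1, L 4→4, J 5→5, parity odd→even.
ΔS = 0: S: 1 → 1 — passes.
ΔJ = 0, ±1 (not J=0↔0): J: 5 → 5, ΔJ = +0 — passes.
Parity must change: odd → even — passes.
ΔL = 0, ±1 (not L=0↔0): L: 4 → 4, ΔL = +0 — passes.
All four E1 rules are satisfied.

allowed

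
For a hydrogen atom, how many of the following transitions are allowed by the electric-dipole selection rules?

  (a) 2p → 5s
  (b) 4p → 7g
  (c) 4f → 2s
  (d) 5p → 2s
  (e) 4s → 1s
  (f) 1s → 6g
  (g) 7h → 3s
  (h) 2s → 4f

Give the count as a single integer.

2

(a) allowed
(b) forbidden — Δl = +3 (E1 requires Δl = ±1)
(c) forbidden — Δl = -3 (E1 requires Δl = ±1)
(d) allowed
(e) forbidden — Δl = +0 (E1 requires Δl = ±1)
(f) forbidden — Δl = +4 (E1 requires Δl = ±1)
(g) forbidden — Δl = -5 (E1 requires Δl = ±1)
(h) forbidden — Δl = +3 (E1 requires Δl = ±1)
Total allowed: 2 of 8.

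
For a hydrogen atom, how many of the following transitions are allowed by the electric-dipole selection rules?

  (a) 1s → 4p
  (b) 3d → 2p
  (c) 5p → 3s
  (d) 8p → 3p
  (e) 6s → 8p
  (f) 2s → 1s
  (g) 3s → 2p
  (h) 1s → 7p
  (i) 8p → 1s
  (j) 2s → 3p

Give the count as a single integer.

(a) allowed
(b) allowed
(c) allowed
(d) forbidden — Δl = +0 (E1 requires Δl = ±1)
(e) allowed
(f) forbidden — Δl = +0 (E1 requires Δl = ±1)
(g) allowed
(h) allowed
(i) allowed
(j) allowed
Total allowed: 8 of 10.

8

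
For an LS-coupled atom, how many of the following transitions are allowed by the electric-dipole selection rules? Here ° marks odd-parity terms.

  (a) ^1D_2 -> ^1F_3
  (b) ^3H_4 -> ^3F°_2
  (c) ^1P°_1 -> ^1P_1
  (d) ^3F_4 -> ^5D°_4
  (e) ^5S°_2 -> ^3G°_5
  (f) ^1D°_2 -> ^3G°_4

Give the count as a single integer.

(a) forbidden (parity fails)
(b) forbidden (ΔL, ΔJ fail)
(c) allowed
(d) forbidden (ΔS fails)
(e) forbidden (parity, ΔS, ΔL, ΔJ fail)
(f) forbidden (parity, ΔS, ΔL, ΔJ fail)
Total allowed: 1 of 6.

1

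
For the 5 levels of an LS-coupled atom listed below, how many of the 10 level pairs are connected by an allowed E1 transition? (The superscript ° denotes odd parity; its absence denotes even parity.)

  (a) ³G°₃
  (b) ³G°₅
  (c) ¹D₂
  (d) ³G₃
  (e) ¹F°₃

2

(a)–(b): forbidden (parity, ΔJ).
(a)–(c): forbidden (ΔS, ΔL).
(a)–(d): allowed.
(a)–(e): forbidden (parity, ΔS).
(b)–(c): forbidden (ΔS, ΔL, ΔJ).
(b)–(d): forbidden (ΔJ).
(b)–(e): forbidden (parity, ΔS, ΔJ).
(c)–(d): forbidden (parity, ΔS, ΔL).
(c)–(e): allowed.
(d)–(e): forbidden (ΔS).
Allowed pairs: 2 of 10.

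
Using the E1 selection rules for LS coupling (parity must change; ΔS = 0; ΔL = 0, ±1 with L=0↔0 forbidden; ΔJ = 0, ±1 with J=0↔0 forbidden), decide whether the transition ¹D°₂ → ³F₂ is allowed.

forbidden

Parity must change: odd → even — ✓.
ΔJ = 0, ±1 (not J=0↔0): J: 2 → 2, ΔJ = +0 — ✓.
ΔL = 0, ±1 (not L=0↔0): L: 2 → 3, ΔL = +1 — ✓.
ΔS = 0: S: 0 → 1 — ✗.
Rule(s) violated: ΔS.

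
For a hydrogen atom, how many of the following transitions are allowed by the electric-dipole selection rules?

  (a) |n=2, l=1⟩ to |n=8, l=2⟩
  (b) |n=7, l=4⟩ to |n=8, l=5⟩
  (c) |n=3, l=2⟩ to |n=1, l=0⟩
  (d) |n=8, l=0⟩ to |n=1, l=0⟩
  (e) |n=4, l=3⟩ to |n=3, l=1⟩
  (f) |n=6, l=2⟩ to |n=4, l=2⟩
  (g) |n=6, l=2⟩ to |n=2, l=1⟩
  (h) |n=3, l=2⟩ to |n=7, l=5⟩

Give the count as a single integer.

3

(a) allowed
(b) allowed
(c) forbidden — Δl = -2 (E1 requires Δl = ±1)
(d) forbidden — Δl = +0 (E1 requires Δl = ±1)
(e) forbidden — Δl = -2 (E1 requires Δl = ±1)
(f) forbidden — Δl = +0 (E1 requires Δl = ±1)
(g) allowed
(h) forbidden — Δl = +3 (E1 requires Δl = ±1)
Total allowed: 3 of 8.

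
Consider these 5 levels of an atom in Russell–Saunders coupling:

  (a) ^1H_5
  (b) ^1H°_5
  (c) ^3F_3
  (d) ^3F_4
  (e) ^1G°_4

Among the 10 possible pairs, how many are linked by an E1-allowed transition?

2

(a)–(b): allowed.
(a)–(c): forbidden (parity, ΔS, ΔL, ΔJ).
(a)–(d): forbidden (parity, ΔS, ΔL).
(a)–(e): allowed.
(b)–(c): forbidden (ΔS, ΔL, ΔJ).
(b)–(d): forbidden (ΔS, ΔL).
(b)–(e): forbidden (parity).
(c)–(d): forbidden (parity).
(c)–(e): forbidden (ΔS).
(d)–(e): forbidden (ΔS).
Allowed pairs: 2 of 10.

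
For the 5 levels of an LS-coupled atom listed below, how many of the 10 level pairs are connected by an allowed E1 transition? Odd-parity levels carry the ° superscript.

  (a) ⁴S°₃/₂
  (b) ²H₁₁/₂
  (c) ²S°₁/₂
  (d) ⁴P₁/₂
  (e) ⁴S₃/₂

1

(a)–(b): forbidden (ΔS, ΔL, ΔJ).
(a)–(c): forbidden (parity, ΔS, ΔL).
(a)–(d): allowed.
(a)–(e): forbidden (ΔL).
(b)–(c): forbidden (ΔL, ΔJ).
(b)–(d): forbidden (parity, ΔS, ΔL, ΔJ).
(b)–(e): forbidden (parity, ΔS, ΔL, ΔJ).
(c)–(d): forbidden (ΔS).
(c)–(e): forbidden (ΔS, ΔL).
(d)–(e): forbidden (parity).
Allowed pairs: 1 of 10.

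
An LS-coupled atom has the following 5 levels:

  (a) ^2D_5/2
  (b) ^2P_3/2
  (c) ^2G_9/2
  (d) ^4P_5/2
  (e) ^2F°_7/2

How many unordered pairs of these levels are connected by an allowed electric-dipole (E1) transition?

(a)–(b): forbidden (parity).
(a)–(c): forbidden (parity, ΔL, ΔJ).
(a)–(d): forbidden (parity, ΔS).
(a)–(e): allowed.
(b)–(c): forbidden (parity, ΔL, ΔJ).
(b)–(d): forbidden (parity, ΔS).
(b)–(e): forbidden (ΔL, ΔJ).
(c)–(d): forbidden (parity, ΔS, ΔL, ΔJ).
(c)–(e): allowed.
(d)–(e): forbidden (ΔS, ΔL).
Allowed pairs: 2 of 10.

2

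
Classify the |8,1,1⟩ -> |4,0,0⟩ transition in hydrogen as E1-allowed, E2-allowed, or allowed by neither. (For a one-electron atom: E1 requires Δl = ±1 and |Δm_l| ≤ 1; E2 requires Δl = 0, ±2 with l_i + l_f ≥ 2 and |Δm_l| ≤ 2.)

E1

Δl = 0 − 1 = -1; l_i + l_f = 1.
Δm_l = -1.
E1 (Δl = ±1, |Δm_l| ≤ 1): satisfied.
E2 (Δl = 0,±2, l_i+l_f ≥ 2, |Δm_l| ≤ 2): not satisfied.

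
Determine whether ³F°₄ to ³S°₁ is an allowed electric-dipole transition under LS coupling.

Reading off the term symbols: S 1→1, L 3→0, J 4→1, parity odd→odd.
Parity must change: odd → odd — fails.
ΔS = 0: S: 1 → 1 — ok.
ΔL = 0, ±1 (not L=0↔0): L: 3 → 0, ΔL = -3 — fails.
ΔJ = 0, ±1 (not J=0↔0): J: 4 → 1, ΔJ = -3 — fails.
Rule(s) violated: parity, ΔL, ΔJ.

forbidden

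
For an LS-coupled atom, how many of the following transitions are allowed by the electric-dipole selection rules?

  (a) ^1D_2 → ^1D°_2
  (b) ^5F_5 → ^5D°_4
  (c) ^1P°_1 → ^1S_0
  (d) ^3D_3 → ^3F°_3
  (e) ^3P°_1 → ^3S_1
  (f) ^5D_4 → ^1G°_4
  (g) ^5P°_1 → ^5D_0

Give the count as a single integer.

(a) allowed
(b) allowed
(c) allowed
(d) allowed
(e) allowed
(f) forbidden (ΔS, ΔL fail)
(g) allowed
Total allowed: 6 of 7.

6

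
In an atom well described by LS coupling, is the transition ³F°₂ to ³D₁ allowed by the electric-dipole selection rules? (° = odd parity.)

Parity must change: odd → even — ✓.
ΔS = 0: S: 1 → 1 — ✓.
ΔL = 0, ±1 (not L=0↔0): L: 3 → 2, ΔL = -1 — ✓.
ΔJ = 0, ±1 (not J=0↔0): J: 2 → 1, ΔJ = -1 — ✓.
All four E1 rules are satisfied.

allowed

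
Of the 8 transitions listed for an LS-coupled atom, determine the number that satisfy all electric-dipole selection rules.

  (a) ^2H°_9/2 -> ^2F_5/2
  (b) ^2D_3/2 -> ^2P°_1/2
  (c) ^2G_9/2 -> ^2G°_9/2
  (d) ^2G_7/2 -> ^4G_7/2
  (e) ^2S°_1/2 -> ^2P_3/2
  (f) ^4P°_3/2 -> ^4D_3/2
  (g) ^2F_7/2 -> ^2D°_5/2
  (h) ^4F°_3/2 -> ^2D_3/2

(a) forbidden (ΔL, ΔJ fail)
(b) allowed
(c) allowed
(d) forbidden (parity, ΔS fail)
(e) allowed
(f) allowed
(g) allowed
(h) forbidden (ΔS fails)
Total allowed: 5 of 8.

5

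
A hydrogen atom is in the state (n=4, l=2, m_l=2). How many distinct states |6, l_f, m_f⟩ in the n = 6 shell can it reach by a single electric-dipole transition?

E1 requires Δl = ±1, so l_f ∈ {1, 3}; with 0 ≤ l_f ≤ n_f−1 = 5, the allowed l_f values are {1, 3}.
For l_f = 1: m_f ∈ {m_i−1, m_i, m_i+1} ∩ [−1, 1] = {1} → 1 state.
For l_f = 3: m_f ∈ {m_i−1, m_i, m_i+1} ∩ [−3, 3] = {1, 2, 3} → 3 states.
Total: 4.

4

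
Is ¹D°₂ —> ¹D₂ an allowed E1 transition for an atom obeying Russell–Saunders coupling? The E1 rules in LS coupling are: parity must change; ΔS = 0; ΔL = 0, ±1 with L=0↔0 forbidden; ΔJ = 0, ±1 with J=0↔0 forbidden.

Parity must change: odd → even — passes.
ΔS = 0: S: 0 → 0 — passes.
ΔL = 0, ±1 (not L=0↔0): L: 2 → 2, ΔL = +0 — passes.
ΔJ = 0, ±1 (not J=0↔0): J: 2 → 2, ΔJ = +0 — passes.
All four E1 rules are satisfied.

allowed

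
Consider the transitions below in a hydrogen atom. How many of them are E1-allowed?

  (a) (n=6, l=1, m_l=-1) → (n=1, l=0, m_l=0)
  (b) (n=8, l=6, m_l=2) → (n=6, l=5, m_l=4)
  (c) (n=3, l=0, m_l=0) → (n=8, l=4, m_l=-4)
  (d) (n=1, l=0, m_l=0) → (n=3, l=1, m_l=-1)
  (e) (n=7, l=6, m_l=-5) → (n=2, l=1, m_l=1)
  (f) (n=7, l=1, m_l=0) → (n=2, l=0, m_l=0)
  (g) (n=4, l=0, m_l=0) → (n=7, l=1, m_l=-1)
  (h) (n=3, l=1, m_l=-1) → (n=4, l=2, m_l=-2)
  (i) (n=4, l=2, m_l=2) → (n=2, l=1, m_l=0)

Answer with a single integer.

5

(a) allowed
(b) forbidden — Δm_l = +2 (E1 requires Δm_l = 0, ±1)
(c) forbidden — Δl = +4 (E1 requires Δl = ±1); Δm_l = -4 (E1 requires Δm_l = 0, ±1)
(d) allowed
(e) forbidden — Δl = -5 (E1 requires Δl = ±1); Δm_l = +6 (E1 requires Δm_l = 0, ±1)
(f) allowed
(g) allowed
(h) allowed
(i) forbidden — Δm_l = -2 (E1 requires Δm_l = 0, ±1)
Total allowed: 5 of 9.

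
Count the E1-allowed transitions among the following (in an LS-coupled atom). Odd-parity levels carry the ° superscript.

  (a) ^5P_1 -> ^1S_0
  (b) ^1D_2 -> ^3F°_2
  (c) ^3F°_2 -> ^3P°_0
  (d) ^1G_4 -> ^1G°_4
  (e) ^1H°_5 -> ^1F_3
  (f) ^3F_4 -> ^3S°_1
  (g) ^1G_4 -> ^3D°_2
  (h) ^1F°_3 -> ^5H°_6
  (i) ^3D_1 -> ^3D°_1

2

(a) forbidden (parity, ΔS fail)
(b) forbidden (ΔS fails)
(c) forbidden (parity, ΔL, ΔJ fail)
(d) allowed
(e) forbidden (ΔL, ΔJ fail)
(f) forbidden (ΔL, ΔJ fail)
(g) forbidden (ΔS, ΔL, ΔJ fail)
(h) forbidden (parity, ΔS, ΔL, ΔJ fail)
(i) allowed
Total allowed: 2 of 9.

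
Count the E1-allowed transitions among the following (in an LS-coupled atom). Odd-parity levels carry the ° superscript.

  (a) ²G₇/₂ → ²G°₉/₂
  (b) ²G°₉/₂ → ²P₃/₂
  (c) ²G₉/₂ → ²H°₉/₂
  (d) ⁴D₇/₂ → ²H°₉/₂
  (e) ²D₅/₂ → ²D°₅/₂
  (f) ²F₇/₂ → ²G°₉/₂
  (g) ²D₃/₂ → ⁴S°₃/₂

(a) allowed
(b) forbidden (ΔL, ΔJ fail)
(c) allowed
(d) forbidden (ΔS, ΔL fail)
(e) allowed
(f) allowed
(g) forbidden (ΔS, ΔL fail)
Total allowed: 4 of 7.

4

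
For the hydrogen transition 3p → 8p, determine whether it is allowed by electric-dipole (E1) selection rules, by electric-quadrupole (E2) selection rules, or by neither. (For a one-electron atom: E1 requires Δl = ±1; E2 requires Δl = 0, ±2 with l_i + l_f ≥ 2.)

Δl = 1 − 1 = +0; l_i + l_f = 2.
E1 (Δl = ±1): not satisfied.
E2 (Δl = 0,±2, l_i+l_f ≥ 2): satisfied.

E2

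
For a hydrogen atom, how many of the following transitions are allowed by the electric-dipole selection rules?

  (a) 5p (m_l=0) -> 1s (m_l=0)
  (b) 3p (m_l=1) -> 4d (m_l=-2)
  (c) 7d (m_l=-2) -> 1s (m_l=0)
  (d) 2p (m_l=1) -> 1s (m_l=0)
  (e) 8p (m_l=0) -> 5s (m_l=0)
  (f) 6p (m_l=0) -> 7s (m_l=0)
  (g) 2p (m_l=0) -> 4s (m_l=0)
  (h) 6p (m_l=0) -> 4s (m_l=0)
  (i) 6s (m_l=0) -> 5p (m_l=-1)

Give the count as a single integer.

(a) allowed
(b) forbidden — Δm_l = -3 (E1 requires Δm_l = 0, ±1)
(c) forbidden — Δl = -2 (E1 requires Δl = ±1); Δm_l = +2 (E1 requires Δm_l = 0, ±1)
(d) allowed
(e) allowed
(f) allowed
(g) allowed
(h) allowed
(i) allowed
Total allowed: 7 of 9.

7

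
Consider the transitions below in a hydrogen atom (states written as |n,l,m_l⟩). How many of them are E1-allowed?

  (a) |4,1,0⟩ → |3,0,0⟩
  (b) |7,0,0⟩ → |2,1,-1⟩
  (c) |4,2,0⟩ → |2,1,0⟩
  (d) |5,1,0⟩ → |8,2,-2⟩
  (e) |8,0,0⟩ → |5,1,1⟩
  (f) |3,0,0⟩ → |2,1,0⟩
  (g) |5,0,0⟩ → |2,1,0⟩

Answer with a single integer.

6

(a) allowed
(b) allowed
(c) allowed
(d) forbidden — Δm_l = -2 (E1 requires Δm_l = 0, ±1)
(e) allowed
(f) allowed
(g) allowed
Total allowed: 6 of 7.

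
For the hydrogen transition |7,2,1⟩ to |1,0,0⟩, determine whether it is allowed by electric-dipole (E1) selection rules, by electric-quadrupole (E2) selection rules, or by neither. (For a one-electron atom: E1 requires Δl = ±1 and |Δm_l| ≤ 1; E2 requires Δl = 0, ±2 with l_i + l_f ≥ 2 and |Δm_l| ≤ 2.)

E2

Δl = 0 − 2 = -2; l_i + l_f = 2.
Δm_l = -1.
E1 (Δl = ±1, |Δm_l| ≤ 1): not satisfied.
E2 (Δl = 0,±2, l_i+l_f ≥ 2, |Δm_l| ≤ 2): satisfied.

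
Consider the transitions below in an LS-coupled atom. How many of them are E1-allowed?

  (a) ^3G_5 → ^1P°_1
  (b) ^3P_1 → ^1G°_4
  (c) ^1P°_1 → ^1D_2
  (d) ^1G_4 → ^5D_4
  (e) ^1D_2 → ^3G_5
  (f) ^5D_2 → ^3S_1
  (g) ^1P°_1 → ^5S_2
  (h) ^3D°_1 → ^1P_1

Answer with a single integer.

(a) forbidden (ΔS, ΔL, ΔJ fail)
(b) forbidden (ΔS, ΔL, ΔJ fail)
(c) allowed
(d) forbidden (parity, ΔS, ΔL fail)
(e) forbidden (parity, ΔS, ΔL, ΔJ fail)
(f) forbidden (parity, ΔS, ΔL fail)
(g) forbidden (ΔS fails)
(h) forbidden (ΔS fails)
Total allowed: 1 of 8.

1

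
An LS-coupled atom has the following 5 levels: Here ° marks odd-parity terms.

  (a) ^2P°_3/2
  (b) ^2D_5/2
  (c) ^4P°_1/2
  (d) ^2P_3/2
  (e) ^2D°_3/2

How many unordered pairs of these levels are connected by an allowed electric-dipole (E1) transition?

4

(a)–(b): allowed.
(a)–(c): forbidden (parity, ΔS).
(a)–(d): allowed.
(a)–(e): forbidden (parity).
(b)–(c): forbidden (ΔS, ΔJ).
(b)–(d): forbidden (parity).
(b)–(e): allowed.
(c)–(d): forbidden (ΔS).
(c)–(e): forbidden (parity, ΔS).
(d)–(e): allowed.
Allowed pairs: 4 of 10.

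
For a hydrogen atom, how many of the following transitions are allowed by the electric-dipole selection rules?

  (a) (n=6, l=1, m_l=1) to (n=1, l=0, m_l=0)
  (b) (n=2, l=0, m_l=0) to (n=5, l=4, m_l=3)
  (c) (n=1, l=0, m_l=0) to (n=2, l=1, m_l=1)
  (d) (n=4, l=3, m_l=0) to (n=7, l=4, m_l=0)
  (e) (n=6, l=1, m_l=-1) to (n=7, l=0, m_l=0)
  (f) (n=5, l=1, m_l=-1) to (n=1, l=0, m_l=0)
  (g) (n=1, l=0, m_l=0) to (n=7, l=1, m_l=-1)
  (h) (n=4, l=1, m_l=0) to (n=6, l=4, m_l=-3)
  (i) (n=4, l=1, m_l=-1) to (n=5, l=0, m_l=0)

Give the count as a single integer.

(a) allowed
(b) forbidden — Δl = +4 (E1 requires Δl = ±1); Δm_l = +3 (E1 requires Δm_l = 0, ±1)
(c) allowed
(d) allowed
(e) allowed
(f) allowed
(g) allowed
(h) forbidden — Δl = +3 (E1 requires Δl = ±1); Δm_l = -3 (E1 requires Δm_l = 0, ±1)
(i) allowed
Total allowed: 7 of 9.

7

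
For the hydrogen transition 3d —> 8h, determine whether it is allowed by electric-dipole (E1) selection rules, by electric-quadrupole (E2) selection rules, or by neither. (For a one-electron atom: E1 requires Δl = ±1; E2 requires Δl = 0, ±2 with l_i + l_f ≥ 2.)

Δl = 5 − 2 = +3; l_i + l_f = 7.
E1 (Δl = ±1): not satisfied.
E2 (Δl = 0,±2, l_i+l_f ≥ 2): not satisfied.

neither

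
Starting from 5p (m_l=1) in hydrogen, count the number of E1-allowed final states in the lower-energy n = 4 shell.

E1 requires Δl = ±1, so l_f ∈ {0, 2}; with 0 ≤ l_f ≤ n_f−1 = 3, the allowed l_f values are {0, 2}.
For l_f = 0: m_f ∈ {m_i−1, m_i, m_i+1} ∩ [−0, 0] = {0} → 1 state.
For l_f = 2: m_f ∈ {m_i−1, m_i, m_i+1} ∩ [−2, 2] = {0, 1, 2} → 3 states.
Total: 4.

4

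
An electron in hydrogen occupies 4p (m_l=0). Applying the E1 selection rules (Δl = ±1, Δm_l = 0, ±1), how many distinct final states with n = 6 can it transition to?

E1 requires Δl = ±1, so l_f ∈ {0, 2}; with 0 ≤ l_f ≤ n_f−1 = 5, the allowed l_f values are {0, 2}.
For l_f = 0: m_f ∈ {m_i−1, m_i, m_i+1} ∩ [−0, 0] = {0} → 1 state.
For l_f = 2: m_f ∈ {m_i−1, m_i, m_i+1} ∩ [−2, 2] = {-1, 0, 1} → 3 states.
Total: 4.

4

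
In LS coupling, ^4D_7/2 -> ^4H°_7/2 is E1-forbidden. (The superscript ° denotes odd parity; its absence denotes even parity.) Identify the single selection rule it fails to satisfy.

the ΔL = 0, ±1 rule

Parity must change: even → odd — ✓.
ΔS = 0: S: 3/2 → 3/2 — ✓.
ΔL = 0, ±1 (not L=0↔0): L: 2 → 5, ΔL = +3 — ✗.
ΔJ = 0, ±1 (not J=0↔0): J: 7/2 → 7/2, ΔJ = +0 — ✓.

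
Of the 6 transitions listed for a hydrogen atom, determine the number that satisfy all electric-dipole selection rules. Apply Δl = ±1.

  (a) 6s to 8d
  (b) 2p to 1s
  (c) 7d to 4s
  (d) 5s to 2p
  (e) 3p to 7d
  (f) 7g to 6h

(a) forbidden — Δl = +2 (E1 requires Δl = ±1)
(b) allowed
(c) forbidden — Δl = -2 (E1 requires Δl = ±1)
(d) allowed
(e) allowed
(f) allowed
Total allowed: 4 of 6.

4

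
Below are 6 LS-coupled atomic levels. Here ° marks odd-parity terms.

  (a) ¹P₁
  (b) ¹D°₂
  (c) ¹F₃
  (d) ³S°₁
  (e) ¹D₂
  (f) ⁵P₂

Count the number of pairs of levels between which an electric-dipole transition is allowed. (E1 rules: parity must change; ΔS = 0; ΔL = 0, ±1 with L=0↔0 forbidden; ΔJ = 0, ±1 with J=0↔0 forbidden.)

3

(a)–(b): allowed.
(a)–(c): forbidden (parity, ΔL, ΔJ).
(a)–(d): forbidden (ΔS).
(a)–(e): forbidden (parity).
(a)–(f): forbidden (parity, ΔS).
(b)–(c): allowed.
(b)–(d): forbidden (parity, ΔS, ΔL).
(b)–(e): allowed.
(b)–(f): forbidden (ΔS).
(c)–(d): forbidden (ΔS, ΔL, ΔJ).
(c)–(e): forbidden (parity).
(c)–(f): forbidden (parity, ΔS, ΔL).
(d)–(e): forbidden (ΔS, ΔL).
(d)–(f): forbidden (ΔS).
(e)–(f): forbidden (parity, ΔS).
Allowed pairs: 3 of 15.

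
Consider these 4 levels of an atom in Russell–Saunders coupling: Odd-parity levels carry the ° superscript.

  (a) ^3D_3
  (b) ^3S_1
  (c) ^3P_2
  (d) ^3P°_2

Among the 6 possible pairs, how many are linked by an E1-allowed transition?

3

(a)–(b): forbidden (parity, ΔL, ΔJ).
(a)–(c): forbidden (parity).
(a)–(d): allowed.
(b)–(c): forbidden (parity).
(b)–(d): allowed.
(c)–(d): allowed.
Allowed pairs: 3 of 6.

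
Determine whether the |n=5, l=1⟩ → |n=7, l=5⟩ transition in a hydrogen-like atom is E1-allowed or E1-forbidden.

forbidden

Initial l = 1, final l = 5, so Δl = +4. E1 requires Δl = ±1: fails.
The transition is electric-dipole forbidden.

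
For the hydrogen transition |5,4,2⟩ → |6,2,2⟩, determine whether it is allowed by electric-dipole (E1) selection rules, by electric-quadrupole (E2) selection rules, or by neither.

E2

Δl = 2 − 4 = -2; l_i + l_f = 6.
Δm_l = +0.
E1 (Δl = ±1, |Δm_l| ≤ 1): not satisfied.
E2 (Δl = 0,±2, l_i+l_f ≥ 2, |Δm_l| ≤ 2): satisfied.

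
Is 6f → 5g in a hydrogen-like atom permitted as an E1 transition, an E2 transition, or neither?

Δl = 4 − 3 = +1; l_i + l_f = 7.
E1 (Δl = ±1): satisfied.
E2 (Δl = 0,±2, l_i+l_f ≥ 2): not satisfied.

E1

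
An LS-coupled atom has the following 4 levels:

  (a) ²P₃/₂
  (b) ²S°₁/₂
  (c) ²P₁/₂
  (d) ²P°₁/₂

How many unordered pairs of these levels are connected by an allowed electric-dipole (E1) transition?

(a)–(b): allowed.
(a)–(c): forbidden (parity).
(a)–(d): allowed.
(b)–(c): allowed.
(b)–(d): forbidden (parity).
(c)–(d): allowed.
Allowed pairs: 4 of 6.

4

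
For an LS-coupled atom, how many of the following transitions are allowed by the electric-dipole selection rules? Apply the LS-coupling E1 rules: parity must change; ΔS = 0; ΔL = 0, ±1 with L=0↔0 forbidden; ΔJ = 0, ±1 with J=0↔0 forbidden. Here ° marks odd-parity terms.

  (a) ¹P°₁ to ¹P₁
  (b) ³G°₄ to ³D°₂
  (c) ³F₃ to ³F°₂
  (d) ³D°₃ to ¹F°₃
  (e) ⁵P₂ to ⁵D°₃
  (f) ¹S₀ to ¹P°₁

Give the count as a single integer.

4

(a) allowed
(b) forbidden (parity, ΔL, ΔJ fail)
(c) allowed
(d) forbidden (parity, ΔS fail)
(e) allowed
(f) allowed
Total allowed: 4 of 6.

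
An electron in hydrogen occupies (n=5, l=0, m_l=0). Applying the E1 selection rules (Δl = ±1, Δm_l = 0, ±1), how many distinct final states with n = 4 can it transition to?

E1 requires Δl = ±1, so l_f ∈ {-1, 1}; with 0 ≤ l_f ≤ n_f−1 = 3, the allowed l_f values are {1}.
For l_f = 1: m_f ∈ {m_i−1, m_i, m_i+1} ∩ [−1, 1] = {-1, 0, 1} → 3 states.
Total: 3.

3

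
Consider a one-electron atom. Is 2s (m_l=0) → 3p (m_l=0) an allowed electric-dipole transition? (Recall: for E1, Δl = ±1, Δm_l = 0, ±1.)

Δl = 1 − 0 = +1; the E1 rule Δl = ±1 is ok.
Δm_l = 0 − (0) = +0. E1 requires Δm_l = 0, ±1: ok.
All E1 selection rules are satisfied.

allowed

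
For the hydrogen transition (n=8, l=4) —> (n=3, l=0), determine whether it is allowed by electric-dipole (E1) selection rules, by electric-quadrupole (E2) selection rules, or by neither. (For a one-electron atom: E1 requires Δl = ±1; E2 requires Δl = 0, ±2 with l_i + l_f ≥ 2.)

Δl = 0 − 4 = -4; l_i + l_f = 4.
E1 (Δl = ±1): not satisfied.
E2 (Δl = 0,±2, l_i+l_f ≥ 2): not satisfied.

neither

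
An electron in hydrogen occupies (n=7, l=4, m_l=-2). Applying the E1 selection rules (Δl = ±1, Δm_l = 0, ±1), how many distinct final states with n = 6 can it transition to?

E1 requires Δl = ±1, so l_f ∈ {3, 5}; with 0 ≤ l_f ≤ n_f−1 = 5, the allowed l_f values are {3, 5}.
For l_f = 3: m_f ∈ {m_i−1, m_i, m_i+1} ∩ [−3, 3] = {-3, -2, -1} → 3 states.
For l_f = 5: m_f ∈ {m_i−1, m_i, m_i+1} ∩ [−5, 5] = {-3, -2, -1} → 3 states.
Total: 6.

6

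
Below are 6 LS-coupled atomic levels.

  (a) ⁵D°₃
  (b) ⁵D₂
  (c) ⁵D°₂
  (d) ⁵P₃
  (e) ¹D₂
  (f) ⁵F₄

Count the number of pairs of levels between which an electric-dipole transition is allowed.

(a)–(b): allowed.
(a)–(c): forbidden (parity).
(a)–(d): allowed.
(a)–(e): forbidden (ΔS).
(a)–(f): allowed.
(b)–(c): allowed.
(b)–(d): forbidden (parity).
(b)–(e): forbidden (parity, ΔS).
(b)–(f): forbidden (parity, ΔJ).
(c)–(d): allowed.
(c)–(e): forbidden (ΔS).
(c)–(f): forbidden (ΔJ).
(d)–(e): forbidden (parity, ΔS).
(d)–(f): forbidden (parity, ΔL).
(e)–(f): forbidden (parity, ΔS, ΔJ).
Allowed pairs: 5 of 15.

5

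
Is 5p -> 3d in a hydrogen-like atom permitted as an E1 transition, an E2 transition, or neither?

Δl = 2 − 1 = +1; l_i + l_f = 3.
E1 (Δl = ±1): satisfied.
E2 (Δl = 0,±2, l_i+l_f ≥ 2): not satisfied.

E1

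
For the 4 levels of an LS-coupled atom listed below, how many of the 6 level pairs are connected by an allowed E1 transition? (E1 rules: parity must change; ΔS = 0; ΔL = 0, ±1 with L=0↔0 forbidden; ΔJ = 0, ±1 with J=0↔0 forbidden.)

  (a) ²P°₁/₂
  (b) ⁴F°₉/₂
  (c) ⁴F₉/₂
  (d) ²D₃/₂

(a)–(b): forbidden (parity, ΔS, ΔL, ΔJ).
(a)–(c): forbidden (ΔS, ΔL, ΔJ).
(a)–(d): allowed.
(b)–(c): allowed.
(b)–(d): forbidden (ΔS, ΔJ).
(c)–(d): forbidden (parity, ΔS, ΔJ).
Allowed pairs: 2 of 6.

2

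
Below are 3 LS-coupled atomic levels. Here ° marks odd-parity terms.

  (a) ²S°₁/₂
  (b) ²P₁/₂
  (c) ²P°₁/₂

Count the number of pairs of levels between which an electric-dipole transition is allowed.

(a)–(b): allowed.
(a)–(c): forbidden (parity).
(b)–(c): allowed.
Allowed pairs: 2 of 3.

2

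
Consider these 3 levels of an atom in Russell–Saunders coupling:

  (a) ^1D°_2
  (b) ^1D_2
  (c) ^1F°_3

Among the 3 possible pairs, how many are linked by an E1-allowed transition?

2

(a)–(b): allowed.
(a)–(c): forbidden (parity).
(b)–(c): allowed.
Allowed pairs: 2 of 3.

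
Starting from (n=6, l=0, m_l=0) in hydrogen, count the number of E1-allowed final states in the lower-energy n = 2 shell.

E1 requires Δl = ±1, so l_f ∈ {-1, 1}; with 0 ≤ l_f ≤ n_f−1 = 1, the allowed l_f values are {1}.
For l_f = 1: m_f ∈ {m_i−1, m_i, m_i+1} ∩ [−1, 1] = {-1, 0, 1} → 3 states.
Total: 3.

3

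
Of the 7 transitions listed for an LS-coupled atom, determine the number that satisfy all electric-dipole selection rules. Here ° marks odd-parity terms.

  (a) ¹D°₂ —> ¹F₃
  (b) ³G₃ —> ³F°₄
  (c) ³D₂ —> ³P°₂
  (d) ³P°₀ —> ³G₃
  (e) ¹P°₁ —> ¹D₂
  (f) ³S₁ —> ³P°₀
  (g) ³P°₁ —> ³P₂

6

(a) allowed
(b) allowed
(c) allowed
(d) forbidden (ΔL, ΔJ fail)
(e) allowed
(f) allowed
(g) allowed
Total allowed: 6 of 7.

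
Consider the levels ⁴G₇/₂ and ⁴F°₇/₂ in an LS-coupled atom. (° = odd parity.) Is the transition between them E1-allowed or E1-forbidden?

allowed

Initial level: S=3/2, L=4, J=7/2, parity even. Final level: S=3/2, L=3, J=7/2, parity odd.
Parity must change: even → odd — satisfied.
ΔS = 0: S: 3/2 → 3/2 — satisfied.
ΔL = 0, ±1 (not L=0↔0): L: 4 → 3, ΔL = -1 — satisfied.
ΔJ = 0, ±1 (not J=0↔0): J: 7/2 → 7/2, ΔJ = +0 — satisfied.
All four E1 rules are satisfied.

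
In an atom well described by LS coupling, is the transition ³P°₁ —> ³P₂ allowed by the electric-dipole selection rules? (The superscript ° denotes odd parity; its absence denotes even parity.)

allowed

Parity must change: odd → even — satisfied.
ΔS = 0: S: 1 → 1 — satisfied.
ΔL = 0, ±1 (not L=0↔0): L: 1 → 1, ΔL = +0 — satisfied.
ΔJ = 0, ±1 (not J=0↔0): J: 1 → 2, ΔJ = +1 — satisfied.
All four E1 rules are satisfied.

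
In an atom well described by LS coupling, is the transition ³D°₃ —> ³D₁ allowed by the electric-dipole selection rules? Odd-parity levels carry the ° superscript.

forbidden

Parity must change: odd → even — ok.
ΔS = 0: S: 1 → 1 — ok.
ΔL = 0, ±1 (not L=0↔0): L: 2 → 2, ΔL = +0 — ok.
ΔJ = 0, ±1 (not J=0↔0): J: 3 → 1, ΔJ = -2 — fails.
Rule(s) violated: ΔJ.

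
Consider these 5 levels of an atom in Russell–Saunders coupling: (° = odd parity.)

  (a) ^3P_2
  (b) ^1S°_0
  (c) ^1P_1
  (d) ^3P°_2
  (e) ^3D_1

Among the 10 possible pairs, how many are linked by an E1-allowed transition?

(a)–(b): forbidden (ΔS, ΔJ).
(a)–(c): forbidden (parity, ΔS).
(a)–(d): allowed.
(a)–(e): forbidden (parity).
(b)–(c): allowed.
(b)–(d): forbidden (parity, ΔS, ΔJ).
(b)–(e): forbidden (ΔS, ΔL).
(c)–(d): forbidden (ΔS).
(c)–(e): forbidden (parity, ΔS).
(d)–(e): allowed.
Allowed pairs: 3 of 10.

3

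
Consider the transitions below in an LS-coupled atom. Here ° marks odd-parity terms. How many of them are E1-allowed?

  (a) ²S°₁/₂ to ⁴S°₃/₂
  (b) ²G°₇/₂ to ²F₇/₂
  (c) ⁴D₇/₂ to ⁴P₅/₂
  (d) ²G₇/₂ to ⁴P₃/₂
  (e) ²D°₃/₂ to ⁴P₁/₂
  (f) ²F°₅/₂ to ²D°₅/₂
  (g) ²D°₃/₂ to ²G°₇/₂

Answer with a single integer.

1

(a) forbidden (parity, ΔS, ΔL fail)
(b) allowed
(c) forbidden (parity fails)
(d) forbidden (parity, ΔS, ΔL, ΔJ fail)
(e) forbidden (ΔS fails)
(f) forbidden (parity fails)
(g) forbidden (parity, ΔL, ΔJ fail)
Total allowed: 1 of 7.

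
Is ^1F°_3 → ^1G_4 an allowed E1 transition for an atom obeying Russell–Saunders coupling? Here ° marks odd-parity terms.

allowed

Parity must change: odd → even — passes.
ΔS = 0: S: 0 → 0 — passes.
ΔL = 0, ±1 (not L=0↔0): L: 3 → 4, ΔL = +1 — passes.
ΔJ = 0, ±1 (not J=0↔0): J: 3 → 4, ΔJ = +1 — passes.
All four E1 rules are satisfied.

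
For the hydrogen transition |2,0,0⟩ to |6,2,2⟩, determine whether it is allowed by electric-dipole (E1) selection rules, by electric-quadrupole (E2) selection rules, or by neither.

Δl = 2 − 0 = +2; l_i + l_f = 2.
Δm_l = +2.
E1 (Δl = ±1, |Δm_l| ≤ 1): not satisfied.
E2 (Δl = 0,±2, l_i+l_f ≥ 2, |Δm_l| ≤ 2): satisfied.

E2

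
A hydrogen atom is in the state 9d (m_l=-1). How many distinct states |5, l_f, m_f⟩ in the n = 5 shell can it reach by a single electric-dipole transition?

E1 requires Δl = ±1, so l_f ∈ {1, 3}; with 0 ≤ l_f ≤ n_f−1 = 4, the allowed l_f values are {1, 3}.
For l_f = 1: m_f ∈ {m_i−1, m_i, m_i+1} ∩ [−1, 1] = {-1, 0} → 2 states.
For l_f = 3: m_f ∈ {m_i−1, m_i, m_i+1} ∩ [−3, 3] = {-2, -1, 0} → 3 states.
Total: 5.

5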